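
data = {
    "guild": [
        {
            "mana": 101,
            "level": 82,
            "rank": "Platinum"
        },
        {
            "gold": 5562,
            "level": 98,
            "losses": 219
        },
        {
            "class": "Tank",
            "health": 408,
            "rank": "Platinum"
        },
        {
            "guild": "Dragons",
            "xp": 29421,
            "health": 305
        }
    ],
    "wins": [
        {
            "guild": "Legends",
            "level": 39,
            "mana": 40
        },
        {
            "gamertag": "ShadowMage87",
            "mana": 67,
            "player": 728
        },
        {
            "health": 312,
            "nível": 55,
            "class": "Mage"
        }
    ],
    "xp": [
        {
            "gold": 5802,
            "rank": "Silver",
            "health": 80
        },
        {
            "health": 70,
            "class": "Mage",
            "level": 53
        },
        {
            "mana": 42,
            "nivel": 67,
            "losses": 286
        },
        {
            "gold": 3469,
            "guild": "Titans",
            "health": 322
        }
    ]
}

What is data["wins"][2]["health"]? 312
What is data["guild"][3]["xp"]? 29421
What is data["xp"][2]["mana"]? 42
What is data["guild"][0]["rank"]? "Platinum"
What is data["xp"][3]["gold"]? 3469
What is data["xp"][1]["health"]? 70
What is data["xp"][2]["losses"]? 286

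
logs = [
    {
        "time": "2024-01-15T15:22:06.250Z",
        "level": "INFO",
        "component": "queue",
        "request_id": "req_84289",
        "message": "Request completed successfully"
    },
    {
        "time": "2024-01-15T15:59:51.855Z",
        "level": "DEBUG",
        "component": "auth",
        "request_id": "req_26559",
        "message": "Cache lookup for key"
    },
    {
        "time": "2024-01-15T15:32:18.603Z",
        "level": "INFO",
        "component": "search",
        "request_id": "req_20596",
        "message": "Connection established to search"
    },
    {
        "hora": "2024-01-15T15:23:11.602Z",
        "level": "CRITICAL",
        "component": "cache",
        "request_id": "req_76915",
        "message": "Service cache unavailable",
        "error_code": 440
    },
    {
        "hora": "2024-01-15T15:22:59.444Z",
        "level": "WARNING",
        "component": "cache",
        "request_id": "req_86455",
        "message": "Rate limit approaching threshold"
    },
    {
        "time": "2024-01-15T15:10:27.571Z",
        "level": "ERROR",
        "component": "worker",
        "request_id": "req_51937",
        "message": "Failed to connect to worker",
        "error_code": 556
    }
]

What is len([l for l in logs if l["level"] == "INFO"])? 2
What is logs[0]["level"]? "INFO"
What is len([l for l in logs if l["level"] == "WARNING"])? 1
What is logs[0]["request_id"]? "req_84289"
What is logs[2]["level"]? "INFO"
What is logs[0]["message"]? "Request completed successfully"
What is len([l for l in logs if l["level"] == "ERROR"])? 1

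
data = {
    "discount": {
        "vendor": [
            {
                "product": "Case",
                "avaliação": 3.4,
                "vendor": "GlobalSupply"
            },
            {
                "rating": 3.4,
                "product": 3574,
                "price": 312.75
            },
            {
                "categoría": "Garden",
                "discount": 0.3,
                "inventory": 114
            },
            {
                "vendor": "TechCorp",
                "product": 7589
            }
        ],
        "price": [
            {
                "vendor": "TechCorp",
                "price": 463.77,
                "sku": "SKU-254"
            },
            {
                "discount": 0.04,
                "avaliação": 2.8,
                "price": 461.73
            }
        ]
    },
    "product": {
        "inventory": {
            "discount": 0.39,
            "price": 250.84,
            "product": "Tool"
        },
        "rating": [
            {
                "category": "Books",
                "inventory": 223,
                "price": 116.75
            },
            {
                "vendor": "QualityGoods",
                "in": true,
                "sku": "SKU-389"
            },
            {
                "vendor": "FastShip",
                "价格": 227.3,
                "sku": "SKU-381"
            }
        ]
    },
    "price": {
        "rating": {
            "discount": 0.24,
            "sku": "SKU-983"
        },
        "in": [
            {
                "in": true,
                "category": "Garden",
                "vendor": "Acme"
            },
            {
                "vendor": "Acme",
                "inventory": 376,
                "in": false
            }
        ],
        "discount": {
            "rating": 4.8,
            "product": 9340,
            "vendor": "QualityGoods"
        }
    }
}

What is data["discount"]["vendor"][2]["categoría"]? "Garden"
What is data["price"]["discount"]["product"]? 9340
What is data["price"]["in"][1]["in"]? False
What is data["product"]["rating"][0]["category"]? "Books"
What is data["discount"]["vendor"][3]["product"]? 7589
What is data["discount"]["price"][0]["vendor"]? "TechCorp"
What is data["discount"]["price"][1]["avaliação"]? 2.8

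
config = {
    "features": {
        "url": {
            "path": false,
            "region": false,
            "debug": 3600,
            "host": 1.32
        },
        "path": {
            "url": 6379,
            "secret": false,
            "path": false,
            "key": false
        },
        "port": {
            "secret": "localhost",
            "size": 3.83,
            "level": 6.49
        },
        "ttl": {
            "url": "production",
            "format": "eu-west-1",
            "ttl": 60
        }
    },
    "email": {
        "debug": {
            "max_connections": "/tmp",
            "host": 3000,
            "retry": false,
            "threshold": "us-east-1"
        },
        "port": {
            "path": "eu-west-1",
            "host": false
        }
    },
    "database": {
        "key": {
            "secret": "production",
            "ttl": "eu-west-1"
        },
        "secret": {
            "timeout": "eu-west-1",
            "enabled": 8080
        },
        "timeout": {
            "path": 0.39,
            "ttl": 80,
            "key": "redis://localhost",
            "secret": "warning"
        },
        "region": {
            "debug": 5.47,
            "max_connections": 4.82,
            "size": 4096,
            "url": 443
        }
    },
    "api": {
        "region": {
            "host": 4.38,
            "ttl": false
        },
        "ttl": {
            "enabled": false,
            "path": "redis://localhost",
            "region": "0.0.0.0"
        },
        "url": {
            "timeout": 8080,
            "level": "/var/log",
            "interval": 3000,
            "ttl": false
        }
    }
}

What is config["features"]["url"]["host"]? 1.32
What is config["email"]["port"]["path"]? "eu-west-1"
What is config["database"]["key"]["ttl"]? "eu-west-1"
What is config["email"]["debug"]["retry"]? False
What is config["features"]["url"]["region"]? False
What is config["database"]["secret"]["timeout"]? "eu-west-1"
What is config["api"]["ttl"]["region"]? "0.0.0.0"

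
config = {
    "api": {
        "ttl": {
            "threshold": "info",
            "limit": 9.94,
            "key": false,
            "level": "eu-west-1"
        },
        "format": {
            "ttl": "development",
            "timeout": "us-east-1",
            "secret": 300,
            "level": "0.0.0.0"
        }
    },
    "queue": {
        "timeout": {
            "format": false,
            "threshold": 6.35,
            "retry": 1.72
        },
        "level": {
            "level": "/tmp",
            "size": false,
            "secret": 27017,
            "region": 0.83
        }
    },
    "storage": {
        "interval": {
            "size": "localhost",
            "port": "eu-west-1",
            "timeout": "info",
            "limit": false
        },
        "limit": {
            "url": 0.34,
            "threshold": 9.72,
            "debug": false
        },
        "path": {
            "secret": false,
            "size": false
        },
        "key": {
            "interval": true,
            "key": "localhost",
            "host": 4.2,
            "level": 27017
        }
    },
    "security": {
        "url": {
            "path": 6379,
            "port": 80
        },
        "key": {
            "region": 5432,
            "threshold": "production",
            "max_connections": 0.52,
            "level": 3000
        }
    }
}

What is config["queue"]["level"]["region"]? 0.83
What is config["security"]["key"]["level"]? 3000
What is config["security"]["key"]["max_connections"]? 0.52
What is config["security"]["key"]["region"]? 5432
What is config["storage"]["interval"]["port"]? "eu-west-1"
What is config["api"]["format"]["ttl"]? "development"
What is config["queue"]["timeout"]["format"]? False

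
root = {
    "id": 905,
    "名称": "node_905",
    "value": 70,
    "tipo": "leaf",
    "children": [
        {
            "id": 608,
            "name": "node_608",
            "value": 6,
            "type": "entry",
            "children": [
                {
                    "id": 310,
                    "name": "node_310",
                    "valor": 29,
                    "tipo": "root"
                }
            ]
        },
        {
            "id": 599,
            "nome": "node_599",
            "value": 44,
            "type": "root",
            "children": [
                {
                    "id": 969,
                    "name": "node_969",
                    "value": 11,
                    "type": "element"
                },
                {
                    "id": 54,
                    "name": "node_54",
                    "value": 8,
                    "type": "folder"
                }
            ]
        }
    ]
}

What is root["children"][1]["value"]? 44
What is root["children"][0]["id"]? 608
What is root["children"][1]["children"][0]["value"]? 11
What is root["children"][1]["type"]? "root"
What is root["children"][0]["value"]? 6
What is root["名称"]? "node_905"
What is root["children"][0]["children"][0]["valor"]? 29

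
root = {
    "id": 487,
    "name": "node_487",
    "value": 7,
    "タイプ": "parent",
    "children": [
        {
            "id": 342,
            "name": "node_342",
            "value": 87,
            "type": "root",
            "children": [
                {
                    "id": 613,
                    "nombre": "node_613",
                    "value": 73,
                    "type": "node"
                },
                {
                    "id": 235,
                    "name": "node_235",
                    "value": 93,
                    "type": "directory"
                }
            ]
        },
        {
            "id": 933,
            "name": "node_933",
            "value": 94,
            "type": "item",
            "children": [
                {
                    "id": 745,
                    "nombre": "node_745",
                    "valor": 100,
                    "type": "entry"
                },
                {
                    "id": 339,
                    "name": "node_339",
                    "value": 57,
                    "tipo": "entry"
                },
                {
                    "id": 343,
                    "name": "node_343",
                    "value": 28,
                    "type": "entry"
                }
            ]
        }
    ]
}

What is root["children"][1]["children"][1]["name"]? "node_339"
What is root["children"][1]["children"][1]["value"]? 57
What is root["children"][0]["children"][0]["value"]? 73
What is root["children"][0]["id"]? 342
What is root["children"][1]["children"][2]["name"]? "node_343"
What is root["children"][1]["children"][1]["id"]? 339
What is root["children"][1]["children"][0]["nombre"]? "node_745"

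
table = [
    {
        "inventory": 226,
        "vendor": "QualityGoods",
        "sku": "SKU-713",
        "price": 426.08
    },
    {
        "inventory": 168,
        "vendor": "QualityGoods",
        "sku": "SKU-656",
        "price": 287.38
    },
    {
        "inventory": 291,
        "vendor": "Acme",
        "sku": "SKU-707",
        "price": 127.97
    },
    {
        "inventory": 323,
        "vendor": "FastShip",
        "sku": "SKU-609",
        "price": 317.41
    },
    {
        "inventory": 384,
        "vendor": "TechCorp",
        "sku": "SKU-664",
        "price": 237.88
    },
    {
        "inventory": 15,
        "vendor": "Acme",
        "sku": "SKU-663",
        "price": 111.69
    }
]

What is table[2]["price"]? 127.97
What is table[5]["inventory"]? 15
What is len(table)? 6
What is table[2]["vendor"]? "Acme"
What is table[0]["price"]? 426.08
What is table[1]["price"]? 287.38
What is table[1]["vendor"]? "QualityGoods"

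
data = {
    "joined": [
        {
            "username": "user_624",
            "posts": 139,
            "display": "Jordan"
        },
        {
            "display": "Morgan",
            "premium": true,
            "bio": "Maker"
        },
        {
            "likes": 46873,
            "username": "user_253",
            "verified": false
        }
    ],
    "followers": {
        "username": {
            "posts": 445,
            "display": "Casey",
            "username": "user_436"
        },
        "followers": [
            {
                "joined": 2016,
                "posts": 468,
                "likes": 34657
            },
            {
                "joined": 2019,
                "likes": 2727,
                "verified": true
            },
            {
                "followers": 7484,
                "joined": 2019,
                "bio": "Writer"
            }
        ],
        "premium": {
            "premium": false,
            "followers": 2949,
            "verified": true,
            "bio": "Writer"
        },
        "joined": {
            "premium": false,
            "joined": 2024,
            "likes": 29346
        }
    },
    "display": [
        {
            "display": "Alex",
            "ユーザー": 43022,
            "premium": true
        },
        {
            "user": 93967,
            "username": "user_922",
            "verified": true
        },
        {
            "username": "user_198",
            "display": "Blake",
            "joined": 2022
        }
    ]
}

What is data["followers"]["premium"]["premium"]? False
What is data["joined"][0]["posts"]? 139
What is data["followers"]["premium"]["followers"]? 2949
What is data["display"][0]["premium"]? True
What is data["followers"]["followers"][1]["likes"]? 2727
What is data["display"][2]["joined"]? 2022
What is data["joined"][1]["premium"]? True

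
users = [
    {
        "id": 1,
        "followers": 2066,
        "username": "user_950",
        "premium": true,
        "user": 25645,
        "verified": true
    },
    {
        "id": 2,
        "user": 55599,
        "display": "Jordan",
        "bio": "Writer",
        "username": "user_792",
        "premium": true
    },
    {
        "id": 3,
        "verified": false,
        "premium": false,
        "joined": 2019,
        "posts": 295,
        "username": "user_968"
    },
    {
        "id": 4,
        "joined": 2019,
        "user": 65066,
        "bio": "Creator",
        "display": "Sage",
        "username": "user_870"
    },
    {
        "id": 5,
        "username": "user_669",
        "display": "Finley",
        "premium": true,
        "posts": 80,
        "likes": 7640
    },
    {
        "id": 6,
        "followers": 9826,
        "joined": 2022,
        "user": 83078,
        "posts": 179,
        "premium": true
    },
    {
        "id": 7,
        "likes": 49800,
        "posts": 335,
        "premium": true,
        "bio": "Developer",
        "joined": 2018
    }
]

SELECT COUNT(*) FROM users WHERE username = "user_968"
1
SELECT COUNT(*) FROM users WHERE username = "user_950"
1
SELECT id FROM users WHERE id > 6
[7]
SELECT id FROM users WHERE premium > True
[]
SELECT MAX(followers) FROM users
9826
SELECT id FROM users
[1, 2, 3, 4, 5, 6, 7]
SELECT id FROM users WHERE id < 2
[1]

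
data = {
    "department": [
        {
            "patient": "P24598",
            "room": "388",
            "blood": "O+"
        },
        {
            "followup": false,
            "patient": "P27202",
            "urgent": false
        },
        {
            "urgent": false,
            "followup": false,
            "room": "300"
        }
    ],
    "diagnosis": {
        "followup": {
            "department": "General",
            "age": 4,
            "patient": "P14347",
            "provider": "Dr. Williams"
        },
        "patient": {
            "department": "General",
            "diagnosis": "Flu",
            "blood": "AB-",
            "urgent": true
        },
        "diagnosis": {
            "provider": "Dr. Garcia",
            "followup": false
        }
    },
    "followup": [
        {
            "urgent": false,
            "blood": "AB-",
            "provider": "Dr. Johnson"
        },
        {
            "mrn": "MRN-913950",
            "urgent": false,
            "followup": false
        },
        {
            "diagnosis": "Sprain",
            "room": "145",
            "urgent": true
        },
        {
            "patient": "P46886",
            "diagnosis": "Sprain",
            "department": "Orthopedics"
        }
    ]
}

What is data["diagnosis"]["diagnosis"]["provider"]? "Dr. Garcia"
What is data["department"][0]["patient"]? "P24598"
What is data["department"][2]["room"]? "300"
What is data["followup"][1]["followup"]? False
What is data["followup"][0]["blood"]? "AB-"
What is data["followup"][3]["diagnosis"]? "Sprain"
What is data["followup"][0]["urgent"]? False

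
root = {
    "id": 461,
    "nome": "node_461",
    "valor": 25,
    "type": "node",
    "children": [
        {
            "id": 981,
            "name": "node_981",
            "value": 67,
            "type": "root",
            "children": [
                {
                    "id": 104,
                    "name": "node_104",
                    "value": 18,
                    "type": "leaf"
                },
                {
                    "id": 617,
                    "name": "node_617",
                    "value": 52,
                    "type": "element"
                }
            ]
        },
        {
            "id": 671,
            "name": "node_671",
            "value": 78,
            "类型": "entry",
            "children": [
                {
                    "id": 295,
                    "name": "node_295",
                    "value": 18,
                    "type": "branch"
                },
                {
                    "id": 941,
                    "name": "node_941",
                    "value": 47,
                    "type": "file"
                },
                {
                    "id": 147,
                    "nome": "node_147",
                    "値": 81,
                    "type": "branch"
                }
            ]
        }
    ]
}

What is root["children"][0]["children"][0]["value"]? 18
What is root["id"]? 461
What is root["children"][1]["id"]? 671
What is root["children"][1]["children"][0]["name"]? "node_295"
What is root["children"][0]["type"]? "root"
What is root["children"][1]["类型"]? "entry"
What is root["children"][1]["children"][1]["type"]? "file"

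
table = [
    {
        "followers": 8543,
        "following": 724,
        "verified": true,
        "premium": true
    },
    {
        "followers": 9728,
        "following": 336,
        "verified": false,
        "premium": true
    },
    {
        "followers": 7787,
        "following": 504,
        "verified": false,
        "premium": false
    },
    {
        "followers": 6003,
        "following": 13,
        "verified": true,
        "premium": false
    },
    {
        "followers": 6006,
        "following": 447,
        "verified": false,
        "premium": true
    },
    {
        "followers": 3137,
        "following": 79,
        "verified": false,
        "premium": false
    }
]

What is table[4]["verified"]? False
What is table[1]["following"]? 336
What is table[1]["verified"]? False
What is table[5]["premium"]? False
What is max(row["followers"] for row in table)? 9728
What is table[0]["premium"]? True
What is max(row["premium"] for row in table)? True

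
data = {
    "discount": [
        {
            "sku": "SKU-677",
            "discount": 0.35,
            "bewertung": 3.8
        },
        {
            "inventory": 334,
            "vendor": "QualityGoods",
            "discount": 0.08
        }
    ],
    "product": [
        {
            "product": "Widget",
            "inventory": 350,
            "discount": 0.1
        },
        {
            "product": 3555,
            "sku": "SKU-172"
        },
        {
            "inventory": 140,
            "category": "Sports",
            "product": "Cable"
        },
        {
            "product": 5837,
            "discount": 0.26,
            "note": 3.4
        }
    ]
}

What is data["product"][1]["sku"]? "SKU-172"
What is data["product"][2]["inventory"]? 140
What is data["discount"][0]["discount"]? 0.35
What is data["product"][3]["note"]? 3.4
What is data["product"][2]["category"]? "Sports"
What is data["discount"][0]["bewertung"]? 3.8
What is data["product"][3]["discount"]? 0.26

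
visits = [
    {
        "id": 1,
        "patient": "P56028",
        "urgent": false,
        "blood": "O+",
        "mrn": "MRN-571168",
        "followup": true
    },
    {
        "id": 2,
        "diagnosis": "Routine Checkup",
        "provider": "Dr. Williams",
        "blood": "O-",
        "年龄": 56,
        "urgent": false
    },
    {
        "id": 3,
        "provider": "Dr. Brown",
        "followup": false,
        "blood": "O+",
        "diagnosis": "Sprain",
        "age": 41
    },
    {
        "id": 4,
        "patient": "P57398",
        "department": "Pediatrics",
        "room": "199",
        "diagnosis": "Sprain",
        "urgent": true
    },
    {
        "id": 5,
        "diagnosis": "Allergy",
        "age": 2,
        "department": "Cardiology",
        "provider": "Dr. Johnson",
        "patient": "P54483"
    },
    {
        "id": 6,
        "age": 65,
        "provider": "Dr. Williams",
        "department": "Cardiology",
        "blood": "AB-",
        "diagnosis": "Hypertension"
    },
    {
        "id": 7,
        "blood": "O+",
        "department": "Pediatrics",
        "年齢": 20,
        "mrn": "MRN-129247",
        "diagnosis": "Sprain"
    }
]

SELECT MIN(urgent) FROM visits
False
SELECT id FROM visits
[1, 2, 3, 4, 5, 6, 7]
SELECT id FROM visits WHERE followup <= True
[1, 3]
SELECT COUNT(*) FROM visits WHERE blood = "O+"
3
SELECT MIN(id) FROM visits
1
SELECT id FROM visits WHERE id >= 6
[6, 7]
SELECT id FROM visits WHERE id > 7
[]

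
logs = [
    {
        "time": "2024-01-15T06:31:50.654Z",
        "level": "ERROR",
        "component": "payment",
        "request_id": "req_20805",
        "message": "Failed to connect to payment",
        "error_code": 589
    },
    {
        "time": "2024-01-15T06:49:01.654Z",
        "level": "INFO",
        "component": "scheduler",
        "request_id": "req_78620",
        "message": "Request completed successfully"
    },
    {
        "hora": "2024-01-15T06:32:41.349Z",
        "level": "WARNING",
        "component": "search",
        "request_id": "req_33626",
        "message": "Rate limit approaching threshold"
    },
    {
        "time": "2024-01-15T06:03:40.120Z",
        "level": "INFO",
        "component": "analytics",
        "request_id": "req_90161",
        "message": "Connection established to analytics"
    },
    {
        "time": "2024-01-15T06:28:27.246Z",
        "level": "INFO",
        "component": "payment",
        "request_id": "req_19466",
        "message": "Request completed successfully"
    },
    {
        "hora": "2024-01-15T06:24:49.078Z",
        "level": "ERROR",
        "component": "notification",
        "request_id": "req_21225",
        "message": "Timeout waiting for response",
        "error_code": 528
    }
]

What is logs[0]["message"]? "Failed to connect to payment"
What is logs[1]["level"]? "INFO"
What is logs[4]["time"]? "2024-01-15T06:28:27.246Z"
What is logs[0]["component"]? "payment"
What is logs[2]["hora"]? "2024-01-15T06:32:41.349Z"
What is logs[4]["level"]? "INFO"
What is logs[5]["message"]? "Timeout waiting for response"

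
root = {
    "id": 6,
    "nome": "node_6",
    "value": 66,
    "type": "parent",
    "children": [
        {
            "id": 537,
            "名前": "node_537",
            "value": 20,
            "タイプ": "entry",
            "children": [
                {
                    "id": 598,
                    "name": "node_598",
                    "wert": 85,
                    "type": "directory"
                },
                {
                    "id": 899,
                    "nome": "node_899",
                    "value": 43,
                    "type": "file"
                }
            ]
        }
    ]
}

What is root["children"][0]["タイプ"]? "entry"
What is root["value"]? 66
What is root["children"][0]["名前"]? "node_537"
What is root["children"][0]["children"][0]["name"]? "node_598"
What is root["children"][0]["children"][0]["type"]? "directory"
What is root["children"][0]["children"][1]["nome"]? "node_899"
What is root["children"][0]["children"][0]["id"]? 598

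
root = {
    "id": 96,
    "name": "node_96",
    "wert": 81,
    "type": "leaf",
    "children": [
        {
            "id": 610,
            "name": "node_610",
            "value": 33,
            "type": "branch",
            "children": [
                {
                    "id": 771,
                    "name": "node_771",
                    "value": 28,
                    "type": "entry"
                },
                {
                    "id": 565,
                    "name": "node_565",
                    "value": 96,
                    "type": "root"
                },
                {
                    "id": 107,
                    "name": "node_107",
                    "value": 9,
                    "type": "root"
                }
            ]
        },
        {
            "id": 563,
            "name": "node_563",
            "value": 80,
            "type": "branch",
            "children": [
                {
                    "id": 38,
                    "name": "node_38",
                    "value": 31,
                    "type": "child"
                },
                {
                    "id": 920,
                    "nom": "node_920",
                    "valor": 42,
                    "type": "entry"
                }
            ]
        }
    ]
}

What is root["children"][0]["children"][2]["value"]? 9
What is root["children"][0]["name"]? "node_610"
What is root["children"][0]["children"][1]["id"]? 565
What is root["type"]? "leaf"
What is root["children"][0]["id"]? 610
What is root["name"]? "node_96"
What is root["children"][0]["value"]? 33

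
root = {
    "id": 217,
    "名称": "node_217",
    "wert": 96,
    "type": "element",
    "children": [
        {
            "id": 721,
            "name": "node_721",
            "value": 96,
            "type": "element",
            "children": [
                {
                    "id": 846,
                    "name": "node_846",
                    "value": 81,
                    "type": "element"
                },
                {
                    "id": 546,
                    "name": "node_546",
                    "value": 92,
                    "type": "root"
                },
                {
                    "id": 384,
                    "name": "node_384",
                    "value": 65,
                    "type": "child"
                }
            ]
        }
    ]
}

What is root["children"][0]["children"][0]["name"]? "node_846"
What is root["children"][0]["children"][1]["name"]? "node_546"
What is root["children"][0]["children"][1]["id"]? 546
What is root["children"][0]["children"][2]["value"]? 65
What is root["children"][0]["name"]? "node_721"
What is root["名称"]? "node_217"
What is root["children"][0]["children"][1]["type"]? "root"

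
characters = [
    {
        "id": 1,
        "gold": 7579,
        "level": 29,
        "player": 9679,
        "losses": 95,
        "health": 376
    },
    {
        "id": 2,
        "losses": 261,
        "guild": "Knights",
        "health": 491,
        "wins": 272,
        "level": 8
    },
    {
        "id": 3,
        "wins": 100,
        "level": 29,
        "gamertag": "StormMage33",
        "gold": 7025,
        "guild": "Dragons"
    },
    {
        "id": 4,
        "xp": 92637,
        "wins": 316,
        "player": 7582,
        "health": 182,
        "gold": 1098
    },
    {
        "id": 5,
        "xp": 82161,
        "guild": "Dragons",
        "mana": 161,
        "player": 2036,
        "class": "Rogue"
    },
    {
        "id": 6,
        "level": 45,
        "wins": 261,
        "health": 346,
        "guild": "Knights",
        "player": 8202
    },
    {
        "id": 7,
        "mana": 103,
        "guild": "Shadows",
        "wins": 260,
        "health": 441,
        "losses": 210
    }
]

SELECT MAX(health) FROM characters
491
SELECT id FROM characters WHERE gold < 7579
[3, 4]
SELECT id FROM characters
[1, 2, 3, 4, 5, 6, 7]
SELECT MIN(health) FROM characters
182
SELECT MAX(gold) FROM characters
7579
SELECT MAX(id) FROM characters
7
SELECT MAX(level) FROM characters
45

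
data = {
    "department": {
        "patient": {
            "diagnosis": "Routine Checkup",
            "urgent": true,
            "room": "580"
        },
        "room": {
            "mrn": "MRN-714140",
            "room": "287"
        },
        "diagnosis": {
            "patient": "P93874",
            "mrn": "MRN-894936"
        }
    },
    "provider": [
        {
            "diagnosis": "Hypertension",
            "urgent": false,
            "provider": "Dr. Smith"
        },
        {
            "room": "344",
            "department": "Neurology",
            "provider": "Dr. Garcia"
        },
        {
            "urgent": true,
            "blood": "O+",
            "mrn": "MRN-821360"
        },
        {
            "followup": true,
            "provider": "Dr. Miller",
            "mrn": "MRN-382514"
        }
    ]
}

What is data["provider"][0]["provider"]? "Dr. Smith"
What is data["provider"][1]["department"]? "Neurology"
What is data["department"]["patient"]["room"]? "580"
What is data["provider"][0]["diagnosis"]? "Hypertension"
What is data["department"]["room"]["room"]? "287"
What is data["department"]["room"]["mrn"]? "MRN-714140"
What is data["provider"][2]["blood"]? "O+"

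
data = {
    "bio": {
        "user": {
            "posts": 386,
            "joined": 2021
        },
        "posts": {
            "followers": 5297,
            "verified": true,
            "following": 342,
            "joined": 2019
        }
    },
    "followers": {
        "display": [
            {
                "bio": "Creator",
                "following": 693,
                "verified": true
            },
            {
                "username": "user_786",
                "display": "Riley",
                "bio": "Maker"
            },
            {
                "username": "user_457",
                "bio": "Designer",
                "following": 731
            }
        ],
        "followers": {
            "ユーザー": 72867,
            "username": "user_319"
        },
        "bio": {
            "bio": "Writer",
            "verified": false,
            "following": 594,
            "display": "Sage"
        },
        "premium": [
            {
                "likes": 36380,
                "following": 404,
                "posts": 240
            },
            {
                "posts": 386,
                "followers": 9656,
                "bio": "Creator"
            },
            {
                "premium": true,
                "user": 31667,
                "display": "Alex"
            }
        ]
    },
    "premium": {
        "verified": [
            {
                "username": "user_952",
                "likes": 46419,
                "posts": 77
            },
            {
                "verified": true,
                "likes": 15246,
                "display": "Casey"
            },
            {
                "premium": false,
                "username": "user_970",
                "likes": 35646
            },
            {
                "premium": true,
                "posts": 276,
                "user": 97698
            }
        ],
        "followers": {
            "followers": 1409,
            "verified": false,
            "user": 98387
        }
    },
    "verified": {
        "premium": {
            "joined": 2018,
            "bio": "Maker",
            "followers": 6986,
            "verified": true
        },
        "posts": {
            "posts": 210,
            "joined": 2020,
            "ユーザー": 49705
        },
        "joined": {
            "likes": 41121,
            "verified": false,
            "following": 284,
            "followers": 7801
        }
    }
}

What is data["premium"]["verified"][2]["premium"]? False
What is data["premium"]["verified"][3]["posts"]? 276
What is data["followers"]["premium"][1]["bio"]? "Creator"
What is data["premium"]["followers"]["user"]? 98387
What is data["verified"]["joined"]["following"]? 284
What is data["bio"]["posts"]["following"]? 342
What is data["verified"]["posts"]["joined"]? 2020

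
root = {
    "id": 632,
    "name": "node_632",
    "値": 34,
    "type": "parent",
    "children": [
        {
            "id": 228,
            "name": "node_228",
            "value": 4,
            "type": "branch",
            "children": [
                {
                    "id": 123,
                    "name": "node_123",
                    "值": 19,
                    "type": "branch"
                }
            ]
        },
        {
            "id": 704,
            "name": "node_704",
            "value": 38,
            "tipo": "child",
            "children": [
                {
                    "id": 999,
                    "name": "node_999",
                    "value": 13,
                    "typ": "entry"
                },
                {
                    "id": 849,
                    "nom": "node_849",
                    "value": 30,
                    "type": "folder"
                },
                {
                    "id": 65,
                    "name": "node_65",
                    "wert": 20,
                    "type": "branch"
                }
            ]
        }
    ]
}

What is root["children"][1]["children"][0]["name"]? "node_999"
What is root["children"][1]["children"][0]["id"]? 999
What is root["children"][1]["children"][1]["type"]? "folder"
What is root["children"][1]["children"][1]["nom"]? "node_849"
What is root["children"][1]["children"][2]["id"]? 65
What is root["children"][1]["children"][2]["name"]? "node_65"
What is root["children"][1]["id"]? 704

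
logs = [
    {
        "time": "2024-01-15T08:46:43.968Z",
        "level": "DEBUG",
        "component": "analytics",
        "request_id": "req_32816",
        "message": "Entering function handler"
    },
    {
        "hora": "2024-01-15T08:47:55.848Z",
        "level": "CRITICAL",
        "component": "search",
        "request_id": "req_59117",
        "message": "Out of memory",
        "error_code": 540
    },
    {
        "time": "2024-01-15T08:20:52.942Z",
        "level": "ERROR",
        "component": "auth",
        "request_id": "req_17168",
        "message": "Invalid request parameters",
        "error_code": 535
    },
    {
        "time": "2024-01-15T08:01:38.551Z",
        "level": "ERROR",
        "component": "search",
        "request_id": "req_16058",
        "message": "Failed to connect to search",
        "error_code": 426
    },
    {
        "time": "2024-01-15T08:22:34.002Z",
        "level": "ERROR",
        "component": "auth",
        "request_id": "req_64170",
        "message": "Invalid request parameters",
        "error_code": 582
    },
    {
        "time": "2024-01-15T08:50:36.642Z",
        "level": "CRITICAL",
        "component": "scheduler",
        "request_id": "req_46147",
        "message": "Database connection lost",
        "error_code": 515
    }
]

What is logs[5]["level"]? "CRITICAL"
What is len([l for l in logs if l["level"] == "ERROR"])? 3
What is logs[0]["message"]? "Entering function handler"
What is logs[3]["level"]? "ERROR"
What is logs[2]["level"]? "ERROR"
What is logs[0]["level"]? "DEBUG"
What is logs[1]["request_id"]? "req_59117"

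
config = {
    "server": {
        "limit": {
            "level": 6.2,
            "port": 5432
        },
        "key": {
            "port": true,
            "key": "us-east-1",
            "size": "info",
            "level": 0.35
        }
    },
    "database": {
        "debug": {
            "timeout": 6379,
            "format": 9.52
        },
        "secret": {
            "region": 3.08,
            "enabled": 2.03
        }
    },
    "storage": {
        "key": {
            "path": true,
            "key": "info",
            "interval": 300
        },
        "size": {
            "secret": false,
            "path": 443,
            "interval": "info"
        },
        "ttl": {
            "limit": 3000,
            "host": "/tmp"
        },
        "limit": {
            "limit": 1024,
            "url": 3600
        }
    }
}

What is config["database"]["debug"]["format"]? 9.52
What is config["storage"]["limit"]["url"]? 3600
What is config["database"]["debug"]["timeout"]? 6379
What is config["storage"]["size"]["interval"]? "info"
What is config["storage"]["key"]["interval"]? 300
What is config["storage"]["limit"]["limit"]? 1024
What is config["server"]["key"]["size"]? "info"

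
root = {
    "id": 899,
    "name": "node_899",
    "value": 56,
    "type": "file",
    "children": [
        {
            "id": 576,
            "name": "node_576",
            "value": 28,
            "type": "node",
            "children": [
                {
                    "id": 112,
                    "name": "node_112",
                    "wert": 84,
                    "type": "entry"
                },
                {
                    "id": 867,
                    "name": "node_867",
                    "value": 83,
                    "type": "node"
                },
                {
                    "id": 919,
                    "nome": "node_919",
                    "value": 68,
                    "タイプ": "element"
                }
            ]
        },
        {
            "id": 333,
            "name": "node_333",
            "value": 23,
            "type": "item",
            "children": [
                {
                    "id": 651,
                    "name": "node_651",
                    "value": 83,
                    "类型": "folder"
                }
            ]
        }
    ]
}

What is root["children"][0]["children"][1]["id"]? 867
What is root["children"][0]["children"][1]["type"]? "node"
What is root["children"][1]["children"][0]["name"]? "node_651"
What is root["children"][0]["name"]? "node_576"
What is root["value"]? 56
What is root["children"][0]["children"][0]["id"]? 112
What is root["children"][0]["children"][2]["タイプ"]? "element"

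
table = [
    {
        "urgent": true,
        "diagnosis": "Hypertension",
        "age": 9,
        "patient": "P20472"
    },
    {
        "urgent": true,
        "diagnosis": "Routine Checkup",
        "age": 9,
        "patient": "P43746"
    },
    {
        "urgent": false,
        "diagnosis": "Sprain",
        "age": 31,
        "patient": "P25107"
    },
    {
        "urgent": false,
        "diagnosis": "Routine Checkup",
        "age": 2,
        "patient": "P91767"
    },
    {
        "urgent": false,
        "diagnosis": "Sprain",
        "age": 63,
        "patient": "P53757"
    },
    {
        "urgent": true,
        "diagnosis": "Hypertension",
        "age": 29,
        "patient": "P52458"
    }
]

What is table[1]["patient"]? "P43746"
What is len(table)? 6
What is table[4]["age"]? 63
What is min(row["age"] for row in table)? 2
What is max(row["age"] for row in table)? 63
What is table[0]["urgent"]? True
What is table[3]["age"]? 2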